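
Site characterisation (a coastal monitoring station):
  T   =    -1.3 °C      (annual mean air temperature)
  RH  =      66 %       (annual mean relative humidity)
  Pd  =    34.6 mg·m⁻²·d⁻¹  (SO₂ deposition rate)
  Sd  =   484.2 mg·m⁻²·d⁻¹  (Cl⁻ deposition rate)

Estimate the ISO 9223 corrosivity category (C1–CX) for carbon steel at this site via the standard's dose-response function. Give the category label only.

carbon steel: temperature factor f = +0.150·(-11.3) = -1.6950
  sulphur-dioxide contribution → 7.681 μm/a
  chloride contribution → 39.5 μm/a
  total first-year rate 47.18 μm/a
Category bounds: 25…50 μm/a bracket r_corr ⇒ C3

C3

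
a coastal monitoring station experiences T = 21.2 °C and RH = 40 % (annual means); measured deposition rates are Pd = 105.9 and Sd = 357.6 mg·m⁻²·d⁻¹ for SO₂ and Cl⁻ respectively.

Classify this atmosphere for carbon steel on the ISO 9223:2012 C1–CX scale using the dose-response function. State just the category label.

C4

carbon steel: f(T) = -0.054·(T−10) [T>10 °C] = -0.6048
  Pd branch = 1.77·Pd^0.52·e^(0.02·RH+f) = 24.3 μm/a
  Cl⁻ term: 0.102·357.6^0.62·exp(0.033·40+0.04·21.2) = 34.14
  sum: 24.3 + 34.14 → r_corr = 58.44 μm/a
Category bounds: 50…80 μm/a bracket r_corr ⇒ C4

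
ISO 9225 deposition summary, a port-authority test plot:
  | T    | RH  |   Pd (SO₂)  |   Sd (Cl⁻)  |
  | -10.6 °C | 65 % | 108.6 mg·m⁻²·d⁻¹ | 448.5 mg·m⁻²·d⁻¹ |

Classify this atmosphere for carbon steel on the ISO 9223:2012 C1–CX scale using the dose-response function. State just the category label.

C3

carbon steel: f(T) = +0.150·(T−10) [T≤10 °C] = -3.0900
  sulphur-dioxide contribution → 3.382 μm/a
  chloride contribution → 25.13 μm/a
  ⇒ r_corr(carbon steel) = 28.51 μm/a
ISO 9223 Table 2 (carbon steel): 25 < 28.5 ≤ 50 μm/a ⇒ C3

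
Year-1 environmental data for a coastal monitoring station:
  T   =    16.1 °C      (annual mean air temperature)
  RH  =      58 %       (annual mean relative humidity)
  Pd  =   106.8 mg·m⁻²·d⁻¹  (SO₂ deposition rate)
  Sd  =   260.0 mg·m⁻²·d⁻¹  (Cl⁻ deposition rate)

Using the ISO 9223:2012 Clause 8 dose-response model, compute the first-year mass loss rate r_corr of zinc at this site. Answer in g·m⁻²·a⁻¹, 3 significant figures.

zinc: T>10 °C ⇒ hinge -0.071·(16.1−10) = -0.4331
  SO₂ term: 0.0129·106.8^0.44·exp(0.046·58-0.4331) = 0.9414
  Cl⁻ term: 0.0175·260.0^0.57·exp(0.008·58+0.085·16.1) = 2.603
  sum: 0.9414 + 2.603 → r_corr = 3.544 μm/a
Convert to mass loss: 3.544 μm/a × 7.14 g/cm³ = 25.3 g·m⁻²·a⁻¹

r_corr = 25.3 g·m⁻²·a⁻¹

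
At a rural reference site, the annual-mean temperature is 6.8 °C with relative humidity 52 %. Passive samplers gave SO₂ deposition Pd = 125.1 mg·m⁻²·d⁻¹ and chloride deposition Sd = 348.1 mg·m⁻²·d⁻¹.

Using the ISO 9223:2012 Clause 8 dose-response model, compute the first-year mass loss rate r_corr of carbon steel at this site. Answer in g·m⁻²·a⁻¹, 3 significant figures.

carbon steel: temperature factor f = +0.150·(-3.2) = -0.4800
  Pd branch = 1.77·Pd^0.52·e^(0.02·RH+f) = 38.17 μm/a
  Cl⁻ term: 0.102·348.1^0.62·exp(0.033·52+0.04·6.8) = 28.04
  sum: 38.17 + 28.04 → r_corr = 66.22 μm/a
Convert to mass loss: 66.22 μm/a × 7.85 g/cm³ = 519.8 g·m⁻²·a⁻¹

r_corr = 520 g·m⁻²·a⁻¹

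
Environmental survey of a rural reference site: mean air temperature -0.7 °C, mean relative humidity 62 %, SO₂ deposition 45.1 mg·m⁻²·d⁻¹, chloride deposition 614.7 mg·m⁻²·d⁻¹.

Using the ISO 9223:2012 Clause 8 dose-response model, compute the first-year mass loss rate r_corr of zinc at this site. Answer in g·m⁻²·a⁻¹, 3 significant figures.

zinc: temperature factor f = +0.038·(-10.7) = -0.4066
  sulphur-dioxide contribution → 0.7952 μm/a
  chloride contribution → 1.052 μm/a
  ⇒ r_corr(zinc) = 1.847 μm/a
Convert to mass loss: 1.847 μm/a × 7.14 g/cm³ = 13.19 g·m⁻²·a⁻¹

r_corr = 13.2 g·m⁻²·a⁻¹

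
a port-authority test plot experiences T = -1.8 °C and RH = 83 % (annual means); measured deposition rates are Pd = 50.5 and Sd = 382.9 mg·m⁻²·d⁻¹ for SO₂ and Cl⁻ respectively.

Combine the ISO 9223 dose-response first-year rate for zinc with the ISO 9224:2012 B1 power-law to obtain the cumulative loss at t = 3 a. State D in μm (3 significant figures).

zinc: temperature factor f = +0.038·(-11.8) = -0.4484
  SO₂ term: 0.0129·50.5^0.44·exp(0.046·83-0.4484) = 2.106
  Cl⁻ term: 0.0175·382.9^0.57·exp(0.008·83+0.085·-1.8) = 0.8656
  sum: 2.106 + 0.8656 → r_corr = 2.972 μm/a
Long-term exponent b (ISO 9224 Table 2, B1) = 0.813
  D(3) = 2.972 × 3^0.813 = 2.972 × 2.443 = 7.259 μm

D(3) = 7.26 μm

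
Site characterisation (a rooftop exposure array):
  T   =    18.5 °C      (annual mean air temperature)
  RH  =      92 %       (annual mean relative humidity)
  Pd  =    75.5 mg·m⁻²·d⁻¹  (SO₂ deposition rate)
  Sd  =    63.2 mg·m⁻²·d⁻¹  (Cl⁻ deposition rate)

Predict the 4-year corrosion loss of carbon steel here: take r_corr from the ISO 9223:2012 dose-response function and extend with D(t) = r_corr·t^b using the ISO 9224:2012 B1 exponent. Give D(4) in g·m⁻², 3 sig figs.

D(4) = 2.02e+03 g·m⁻²

carbon steel: T>10 °C ⇒ hinge -0.054·(18.5−10) = -0.4590
  Pd branch = 1.77·Pd^0.52·e^(0.02·RH+f) = 66.72 μm/a
  Sd branch = 0.102·Sd^0.62·e^(0.033·RH+0.04·T) = 58.2 μm/a
  r_corr = 66.72 + 58.2 = 124.9 μm/a
Long-term exponent b (ISO 9224 Table 2, B1) = 0.523
  D(4) = 124.9 × 4^0.523 = 124.9 × 2.065 = 257.9 μm
  Mass loss = 257.9 μm × 7.85 g/cm³ = 2025 g·m⁻²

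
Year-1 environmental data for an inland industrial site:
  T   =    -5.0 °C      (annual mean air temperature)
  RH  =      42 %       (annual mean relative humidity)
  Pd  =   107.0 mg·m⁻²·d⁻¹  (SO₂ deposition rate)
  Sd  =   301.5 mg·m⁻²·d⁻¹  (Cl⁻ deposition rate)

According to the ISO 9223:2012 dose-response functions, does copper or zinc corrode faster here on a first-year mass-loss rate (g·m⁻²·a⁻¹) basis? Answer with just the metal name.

zinc

copper: T≤10 °C ⇒ hinge +0.126·(-5.0−10) = -1.8900
  SO₂ term: 0.0053·107.0^0.26·exp(0.059·42-1.8900) = 0.03216
  Sd branch = 0.01025·Sd^0.27·e^(0.036·RH+0.049·T) = 0.17 μm/a
  r_corr = 0.03216 + 0.17 = 0.2021 μm/a
  mass loss = 0.2021 μm/a × 8.96 g/cm³ = 1.811 g·m⁻²·a⁻¹
zinc: temperature factor f = +0.038·(-15.0) = -0.5700
  Pd branch = 0.0129·Pd^0.44·e^(0.046·RH+f) = 0.3936 μm/a
  Cl⁻ term: 0.0175·301.5^0.57·exp(0.008·42+0.085·-5.0) = 0.4146
  r_corr = 0.3936 + 0.4146 = 0.8081 μm/a
  mass loss = 0.8081 μm/a × 7.14 g/cm³ = 5.77 g·m⁻²·a⁻¹
Ordering by g·m⁻²·a⁻¹: zinc (5.77) > copper (1.81)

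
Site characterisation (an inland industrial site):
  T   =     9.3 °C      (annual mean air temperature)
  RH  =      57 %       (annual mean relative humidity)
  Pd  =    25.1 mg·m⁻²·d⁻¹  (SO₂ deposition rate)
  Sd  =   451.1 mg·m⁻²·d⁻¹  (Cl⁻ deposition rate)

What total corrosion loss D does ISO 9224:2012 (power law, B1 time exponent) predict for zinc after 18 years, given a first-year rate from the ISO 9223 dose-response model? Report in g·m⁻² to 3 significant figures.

D(18) = 202 g·m⁻²

zinc: f(T) = +0.038·(T−10) [T≤10 °C] = -0.0266
  Pd branch = 0.0129·Pd^0.44·e^(0.046·RH+f) = 0.7139 μm/a
  Cl⁻ term: 0.0175·451.1^0.57·exp(0.008·57+0.085·9.3) = 1.983
  r_corr = 0.7139 + 1.983 = 2.697 μm/a
ISO 9224: D(t) = r_corr · t^b with b = 0.813 (zinc, B1)
  D(18) = 2.697 × 18^0.813 = 2.697 × 10.48 = 28.27 μm
  Mass loss = 28.27 μm × 7.14 g/cm³ = 201.9 g·m⁻²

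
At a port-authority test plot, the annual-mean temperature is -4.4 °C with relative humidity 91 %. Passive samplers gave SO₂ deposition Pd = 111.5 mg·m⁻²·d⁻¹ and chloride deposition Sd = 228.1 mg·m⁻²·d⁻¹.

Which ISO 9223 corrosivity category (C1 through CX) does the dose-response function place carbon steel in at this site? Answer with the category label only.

C4

carbon steel: temperature factor f = +0.150·(-14.4) = -2.1600
  sulphur-dioxide contribution → 14.62 μm/a
  chloride contribution → 49.93 μm/a
  ⇒ r_corr(carbon steel) = 64.55 μm/a
64.6 μm/a falls in (50, 80] for carbon steel → category C4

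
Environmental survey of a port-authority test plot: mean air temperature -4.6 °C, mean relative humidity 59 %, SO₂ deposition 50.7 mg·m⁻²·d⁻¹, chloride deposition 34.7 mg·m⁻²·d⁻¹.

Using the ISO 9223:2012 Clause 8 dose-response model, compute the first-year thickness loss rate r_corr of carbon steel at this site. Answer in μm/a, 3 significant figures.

r_corr = 10.3 μm/a

carbon steel: temperature factor f = +0.150·(-14.6) = -2.1900
  sulphur-dioxide contribution → 4.965 μm/a
  chloride contribution → 5.361 μm/a
  ⇒ r_corr(carbon steel) = 10.33 μm/a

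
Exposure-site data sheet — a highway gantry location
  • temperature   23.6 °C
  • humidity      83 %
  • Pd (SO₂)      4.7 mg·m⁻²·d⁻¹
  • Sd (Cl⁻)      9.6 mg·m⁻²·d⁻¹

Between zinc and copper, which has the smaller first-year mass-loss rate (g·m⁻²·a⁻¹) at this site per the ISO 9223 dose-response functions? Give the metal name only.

zinc: T>10 °C ⇒ hinge -0.071·(23.6−10) = -0.9656
  Pd branch = 0.0129·Pd^0.44·e^(0.046·RH+f) = 0.4417 μm/a
  Sd branch = 0.0175·Sd^0.57·e^(0.008·RH+0.085·T) = 0.9173 μm/a
  sum: 0.4417 + 0.9173 → r_corr = 1.359 μm/a
  mass loss = 1.359 μm/a × 7.14 g/cm³ = 9.703 g·m⁻²·a⁻¹
copper: temperature factor f = -0.080·(13.6) = -1.0880
  Pd branch = 0.0053·Pd^0.26·e^(0.059·RH+f) = 0.3575 μm/a
  Sd branch = 0.01025·Sd^0.27·e^(0.036·RH+0.049·T) = 1.191 μm/a
  r_corr = 0.3575 + 1.191 = 1.548 μm/a
  mass loss = 1.548 μm/a × 8.96 g/cm³ = 13.87 g·m⁻²·a⁻¹
Ordering by g·m⁻²·a⁻¹: copper (13.9) > zinc (9.7)

zinc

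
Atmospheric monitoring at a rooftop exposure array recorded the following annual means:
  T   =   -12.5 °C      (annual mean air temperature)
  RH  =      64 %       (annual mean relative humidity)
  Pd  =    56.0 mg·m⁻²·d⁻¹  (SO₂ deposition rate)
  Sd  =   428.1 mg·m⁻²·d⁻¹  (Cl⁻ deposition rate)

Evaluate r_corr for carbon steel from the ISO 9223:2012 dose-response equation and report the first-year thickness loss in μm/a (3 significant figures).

r_corr = 23.7 μm/a

carbon steel: temperature factor f = +0.150·(-22.5) = -3.3750
  SO₂ term: 1.77·56.0^0.52·exp(0.02·64-3.3750) = 1.767
  Cl⁻ term: 0.102·428.1^0.62·exp(0.033·64+0.04·-12.5) = 21.89
  r_corr = 1.767 + 21.89 = 23.66 μm/a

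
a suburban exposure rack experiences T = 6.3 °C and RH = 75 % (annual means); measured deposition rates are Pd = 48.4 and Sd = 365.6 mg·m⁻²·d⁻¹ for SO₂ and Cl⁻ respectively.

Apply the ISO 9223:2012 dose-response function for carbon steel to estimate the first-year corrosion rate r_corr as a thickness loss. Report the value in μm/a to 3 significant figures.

carbon steel: T≤10 °C ⇒ hinge +0.150·(6.3−10) = -0.5550
  sulphur-dioxide contribution → 34.24 μm/a
  chloride contribution → 60.53 μm/a
  ⇒ r_corr(carbon steel) = 94.77 μm/a

r_corr = 94.8 μm/a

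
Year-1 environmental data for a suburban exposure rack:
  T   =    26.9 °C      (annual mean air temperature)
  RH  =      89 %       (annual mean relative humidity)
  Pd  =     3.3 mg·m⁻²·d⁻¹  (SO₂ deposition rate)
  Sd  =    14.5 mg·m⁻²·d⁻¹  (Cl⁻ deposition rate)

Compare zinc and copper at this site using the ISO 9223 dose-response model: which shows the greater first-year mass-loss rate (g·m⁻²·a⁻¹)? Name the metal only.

copper

zinc: f(T) = -0.071·(T−10) [T>10 °C] = -1.1999
  Pd branch = 0.0129·Pd^0.44·e^(0.046·RH+f) = 0.3941 μm/a
  Sd branch = 0.0175·Sd^0.57·e^(0.008·RH+0.085·T) = 1.612 μm/a
  r_corr = 0.3941 + 1.612 = 2.006 μm/a
  mass loss = 2.006 μm/a × 7.14 g/cm³ = 14.32 g·m⁻²·a⁻¹
copper: T>10 °C ⇒ hinge -0.080·(26.9−10) = -1.3520
  SO₂ term: 0.0053·3.3^0.26·exp(0.059·89-1.3520) = 0.3568
  Sd branch = 0.01025·Sd^0.27·e^(0.036·RH+0.049·T) = 1.942 μm/a
  sum: 0.3568 + 1.942 → r_corr = 2.299 μm/a
  mass loss = 2.299 μm/a × 8.96 g/cm³ = 20.6 g·m⁻²·a⁻¹
Ordering by g·m⁻²·a⁻¹: copper (20.6) > zinc (14.3)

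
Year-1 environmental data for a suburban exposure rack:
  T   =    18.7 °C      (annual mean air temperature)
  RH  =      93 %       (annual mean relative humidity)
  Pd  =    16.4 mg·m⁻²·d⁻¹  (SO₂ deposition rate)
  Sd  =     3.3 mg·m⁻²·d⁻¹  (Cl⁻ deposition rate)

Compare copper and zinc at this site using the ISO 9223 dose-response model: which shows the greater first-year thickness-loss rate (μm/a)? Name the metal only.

copper: T>10 °C ⇒ hinge -0.080·(18.7−10) = -0.6960
  sulphur-dioxide contribution → 1.321 μm/a
  chloride contribution → 1.006 μm/a
  ⇒ r_corr(copper) = 2.327 μm/a
zinc: f(T) = -0.071·(T−10) [T>10 °C] = -0.6177
  sulphur-dioxide contribution → 1.717 μm/a
  chloride contribution → 0.3565 μm/a
  ⇒ r_corr(zinc) = 2.073 μm/a
Ordering by μm/a: copper (2.33) > zinc (2.07)

copper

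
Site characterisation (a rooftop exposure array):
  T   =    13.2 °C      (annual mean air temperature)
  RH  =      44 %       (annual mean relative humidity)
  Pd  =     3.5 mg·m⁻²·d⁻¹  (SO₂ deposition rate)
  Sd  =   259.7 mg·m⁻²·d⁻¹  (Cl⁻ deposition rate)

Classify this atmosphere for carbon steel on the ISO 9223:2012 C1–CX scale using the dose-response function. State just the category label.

carbon steel: temperature factor f = -0.054·(3.2) = -0.1728
  SO₂ term: 1.77·3.5^0.52·exp(0.02·44-0.1728) = 6.887
  Cl⁻ term: 0.102·259.7^0.62·exp(0.033·44+0.04·13.2) = 23.2
  r_corr = 6.887 + 23.2 = 30.09 μm/a
30.1 μm/a falls in (25, 50] for carbon steel → category C3

C3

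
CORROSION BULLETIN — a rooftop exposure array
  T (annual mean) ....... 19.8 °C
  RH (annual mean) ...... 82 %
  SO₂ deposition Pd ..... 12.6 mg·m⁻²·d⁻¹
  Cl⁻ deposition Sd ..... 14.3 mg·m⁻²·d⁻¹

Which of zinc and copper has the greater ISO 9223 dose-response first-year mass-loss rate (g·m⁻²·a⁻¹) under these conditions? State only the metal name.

copper

zinc: f(T) = -0.071·(T−10) [T>10 °C] = -0.6958
  SO₂ term: 0.0129·12.6^0.44·exp(0.046·82-0.6958) = 0.8526
  Sd branch = 0.0175·Sd^0.57·e^(0.008·RH+0.085·T) = 0.8268 μm/a
  r_corr = 0.8526 + 0.8268 = 1.679 μm/a
  mass loss = 1.679 μm/a × 7.14 g/cm³ = 11.99 g·m⁻²·a⁻¹
copper: f(T) = -0.080·(T−10) [T>10 °C] = -0.7840
  SO₂ term: 0.0053·12.6^0.26·exp(0.059·82-0.7840) = 0.5902
  Sd branch = 0.01025·Sd^0.27·e^(0.036·RH+0.049·T) = 1.062 μm/a
  r_corr = 0.5902 + 1.062 = 1.652 μm/a
  mass loss = 1.652 μm/a × 8.96 g/cm³ = 14.8 g·m⁻²·a⁻¹
Ordering by g·m⁻²·a⁻¹: copper (14.8) > zinc (12)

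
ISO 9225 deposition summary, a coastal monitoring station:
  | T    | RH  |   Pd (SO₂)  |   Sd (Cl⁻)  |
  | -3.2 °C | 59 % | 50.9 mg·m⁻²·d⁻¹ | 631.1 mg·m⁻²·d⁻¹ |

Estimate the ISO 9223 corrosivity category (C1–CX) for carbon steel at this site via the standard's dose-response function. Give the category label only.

C3

carbon steel: T≤10 °C ⇒ hinge +0.150·(-3.2−10) = -1.9800
  SO₂ term: 1.77·50.9^0.52·exp(0.02·59-1.9800) = 6.138
  Sd branch = 0.102·Sd^0.62·e^(0.033·RH+0.04·T) = 34.25 μm/a
  r_corr = 6.138 + 34.25 = 40.39 μm/a
ISO 9223 Table 2 (carbon steel): 25 < 40.4 ≤ 50 μm/a ⇒ C3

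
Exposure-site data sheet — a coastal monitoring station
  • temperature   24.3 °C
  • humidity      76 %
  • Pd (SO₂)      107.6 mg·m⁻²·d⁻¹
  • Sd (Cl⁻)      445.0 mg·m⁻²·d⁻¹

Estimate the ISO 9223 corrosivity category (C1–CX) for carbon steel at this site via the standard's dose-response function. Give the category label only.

C5

carbon steel: T>10 °C ⇒ hinge -0.054·(24.3−10) = -0.7722
  Pd branch = 1.77·Pd^0.52·e^(0.02·RH+f) = 42.59 μm/a
  Sd branch = 0.102·Sd^0.62·e^(0.033·RH+0.04·T) = 145.2 μm/a
  r_corr = 42.59 + 145.2 = 187.8 μm/a
188 μm/a falls in (80, 200] for carbon steel → category C5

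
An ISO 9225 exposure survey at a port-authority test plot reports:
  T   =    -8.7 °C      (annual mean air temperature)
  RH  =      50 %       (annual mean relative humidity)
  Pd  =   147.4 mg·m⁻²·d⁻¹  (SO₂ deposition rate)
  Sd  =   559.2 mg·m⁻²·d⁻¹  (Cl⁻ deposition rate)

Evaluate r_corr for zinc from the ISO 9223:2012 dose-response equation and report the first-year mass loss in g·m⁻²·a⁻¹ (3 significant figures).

zinc: T≤10 °C ⇒ hinge +0.038·(-8.7−10) = -0.7106
  sulphur-dioxide contribution → 0.5688 μm/a
  chloride contribution → 0.4589 μm/a
  ⇒ r_corr(zinc) = 1.028 μm/a
Convert to mass loss: 1.028 μm/a × 7.14 g/cm³ = 7.338 g·m⁻²·a⁻¹

r_corr = 7.34 g·m⁻²·a⁻¹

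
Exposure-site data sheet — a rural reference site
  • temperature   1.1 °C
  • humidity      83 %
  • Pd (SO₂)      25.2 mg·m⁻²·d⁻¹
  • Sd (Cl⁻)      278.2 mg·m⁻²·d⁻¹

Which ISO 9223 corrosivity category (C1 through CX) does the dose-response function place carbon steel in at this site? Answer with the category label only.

C4

carbon steel: T≤10 °C ⇒ hinge +0.150·(1.1−10) = -1.3350
  Pd branch = 1.77·Pd^0.52·e^(0.02·RH+f) = 13.12 μm/a
  Cl⁻ term: 0.102·278.2^0.62·exp(0.033·83+0.04·1.1) = 54.04
  sum: 13.12 + 54.04 → r_corr = 67.16 μm/a
Category bounds: 50…80 μm/a bracket r_corr ⇒ C4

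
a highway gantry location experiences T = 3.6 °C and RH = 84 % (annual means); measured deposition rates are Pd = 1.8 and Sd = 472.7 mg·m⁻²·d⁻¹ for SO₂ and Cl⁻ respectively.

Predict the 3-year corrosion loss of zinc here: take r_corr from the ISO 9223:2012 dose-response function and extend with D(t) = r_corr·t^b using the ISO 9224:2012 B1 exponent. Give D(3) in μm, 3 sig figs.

D(3) = 5.33 μm

zinc: T≤10 °C ⇒ hinge +0.038·(3.6−10) = -0.2432
  SO₂ term: 0.0129·1.8^0.44·exp(0.046·84-0.2432) = 0.6243
  Sd branch = 0.0175·Sd^0.57·e^(0.008·RH+0.085·T) = 1.557 μm/a
  sum: 0.6243 + 1.557 → r_corr = 2.181 μm/a
Long-term exponent b (ISO 9224 Table 2, B1) = 0.813
  D(3) = 2.181 × 3^0.813 = 2.181 × 2.443 = 5.329 μm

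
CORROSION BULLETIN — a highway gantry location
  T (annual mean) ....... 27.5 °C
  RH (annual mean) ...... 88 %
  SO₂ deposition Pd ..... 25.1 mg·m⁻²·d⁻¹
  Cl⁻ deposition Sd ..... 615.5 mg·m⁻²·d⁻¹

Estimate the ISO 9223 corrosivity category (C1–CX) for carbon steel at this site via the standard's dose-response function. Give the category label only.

carbon steel: temperature factor f = -0.054·(17.5) = -0.9450
  sulphur-dioxide contribution → 21.37 μm/a
  chloride contribution → 299.8 μm/a
  total first-year rate 321.2 μm/a
321 μm/a falls in (200, 700] for carbon steel → category CX

CX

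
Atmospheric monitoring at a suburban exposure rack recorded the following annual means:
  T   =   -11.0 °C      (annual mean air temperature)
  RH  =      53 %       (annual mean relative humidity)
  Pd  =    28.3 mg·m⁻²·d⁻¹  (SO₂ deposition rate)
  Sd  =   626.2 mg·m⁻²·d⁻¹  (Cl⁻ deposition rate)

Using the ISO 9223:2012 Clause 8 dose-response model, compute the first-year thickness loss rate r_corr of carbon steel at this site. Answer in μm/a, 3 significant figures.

r_corr = 21.7 μm/a

carbon steel: T≤10 °C ⇒ hinge +0.150·(-11.0−10) = -3.1500
  SO₂ term: 1.77·28.3^0.52·exp(0.02·53-3.1500) = 1.245
  Cl⁻ term: 0.102·626.2^0.62·exp(0.033·53+0.04·-11.0) = 20.47
  r_corr = 1.245 + 20.47 = 21.71 μm/a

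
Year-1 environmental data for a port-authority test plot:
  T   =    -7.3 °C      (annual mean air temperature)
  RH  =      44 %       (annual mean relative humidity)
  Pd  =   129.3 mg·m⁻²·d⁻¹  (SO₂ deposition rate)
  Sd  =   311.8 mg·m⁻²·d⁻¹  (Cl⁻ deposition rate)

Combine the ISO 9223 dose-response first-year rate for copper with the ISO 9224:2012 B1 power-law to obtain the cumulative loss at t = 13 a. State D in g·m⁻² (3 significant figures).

D(13) = 9.58 g·m⁻²

copper: T≤10 °C ⇒ hinge +0.126·(-7.3−10) = -2.1798
  sulphur-dioxide contribution → 0.02845 μm/a
  chloride contribution → 0.1647 μm/a
  total first-year rate 0.1931 μm/a
Long-term exponent b (ISO 9224 Table 2, B1) = 0.667
  D(13) = 0.1931 × 13^0.667 = 0.1931 × 5.534 = 1.069 μm
  Mass loss = 1.069 μm × 8.96 g/cm³ = 9.575 g·m⁻²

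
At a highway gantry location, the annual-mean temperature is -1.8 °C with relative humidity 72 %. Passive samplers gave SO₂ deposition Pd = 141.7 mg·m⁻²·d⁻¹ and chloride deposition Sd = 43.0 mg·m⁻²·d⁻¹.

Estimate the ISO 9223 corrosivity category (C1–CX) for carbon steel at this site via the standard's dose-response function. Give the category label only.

carbon steel: f(T) = +0.150·(T−10) [T≤10 °C] = -1.7700
  sulphur-dioxide contribution → 16.73 μm/a
  chloride contribution → 10.52 μm/a
  ⇒ r_corr(carbon steel) = 27.24 μm/a
27.2 μm/a falls in (25, 50] for carbon steel → category C3

C3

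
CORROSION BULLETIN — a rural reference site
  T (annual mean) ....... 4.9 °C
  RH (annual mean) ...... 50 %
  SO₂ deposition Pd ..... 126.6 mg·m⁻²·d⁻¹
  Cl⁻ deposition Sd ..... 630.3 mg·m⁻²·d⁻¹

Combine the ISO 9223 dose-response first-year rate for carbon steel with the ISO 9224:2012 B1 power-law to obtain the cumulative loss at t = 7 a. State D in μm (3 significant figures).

carbon steel: temperature factor f = +0.150·(-5.1) = -0.7650
  SO₂ term: 1.77·126.6^0.52·exp(0.02·50-0.7650) = 27.75
  Cl⁻ term: 0.102·630.3^0.62·exp(0.033·50+0.04·4.9) = 35.16
  sum: 27.75 + 35.16 → r_corr = 62.91 μm/a
Power-law: D(7) = r_corr · 7^0.523
  D(7) = 62.91 × 7^0.523 = 62.91 × 2.767 = 174.1 μm

D(7) = 174 μm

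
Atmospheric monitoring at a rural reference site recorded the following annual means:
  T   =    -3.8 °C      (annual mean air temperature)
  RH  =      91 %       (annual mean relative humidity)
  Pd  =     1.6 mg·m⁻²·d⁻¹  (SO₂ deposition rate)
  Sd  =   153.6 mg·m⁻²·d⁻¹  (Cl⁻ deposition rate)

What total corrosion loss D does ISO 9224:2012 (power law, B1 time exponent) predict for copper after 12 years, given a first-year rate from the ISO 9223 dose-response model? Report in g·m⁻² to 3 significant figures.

D(12) = 51.8 g·m⁻²

copper: T≤10 °C ⇒ hinge +0.126·(-3.8−10) = -1.7388
  SO₂ term: 0.0053·1.6^0.26·exp(0.059·91-1.7388) = 0.2259
  Sd branch = 0.01025·Sd^0.27·e^(0.036·RH+0.049·T) = 0.8769 μm/a
  sum: 0.2259 + 0.8769 → r_corr = 1.103 μm/a
Long-term exponent b (ISO 9224 Table 2, B1) = 0.667
  D(12) = 1.103 × 12^0.667 = 1.103 × 5.246 = 5.785 μm
  Mass loss = 5.785 μm × 8.96 g/cm³ = 51.83 g·m⁻²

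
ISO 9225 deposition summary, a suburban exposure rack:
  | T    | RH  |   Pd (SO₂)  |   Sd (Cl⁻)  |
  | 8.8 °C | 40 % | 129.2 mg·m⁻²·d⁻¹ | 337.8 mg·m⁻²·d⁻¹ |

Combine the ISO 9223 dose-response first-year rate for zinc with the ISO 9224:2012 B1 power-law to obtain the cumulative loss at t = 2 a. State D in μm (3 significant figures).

zinc: T≤10 °C ⇒ hinge +0.038·(8.8−10) = -0.0456
  sulphur-dioxide contribution → 0.6589 μm/a
  chloride contribution → 1.407 μm/a
  ⇒ r_corr(zinc) = 2.066 μm/a
Long-term exponent b (ISO 9224 Table 2, B1) = 0.813
  D(2) = 2.066 × 2^0.813 = 2.066 × 1.757 = 3.629 μm

D(2) = 3.63 μm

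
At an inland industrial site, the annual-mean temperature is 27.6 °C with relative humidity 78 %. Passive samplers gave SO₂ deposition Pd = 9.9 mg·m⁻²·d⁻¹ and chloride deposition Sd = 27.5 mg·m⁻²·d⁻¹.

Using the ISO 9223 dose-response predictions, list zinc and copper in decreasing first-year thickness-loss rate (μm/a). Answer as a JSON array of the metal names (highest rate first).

["zinc", "copper"]

zinc: T>10 °C ⇒ hinge -0.071·(27.6−10) = -1.2496
  SO₂ term: 0.0129·9.9^0.44·exp(0.046·78-1.2496) = 0.3666
  Cl⁻ term: 0.0175·27.5^0.57·exp(0.008·78+0.085·27.6) = 2.256
  r_corr = 0.3666 + 2.256 = 2.622 μm/a
copper: T>10 °C ⇒ hinge -0.080·(27.6−10) = -1.4080
  Pd branch = 0.0053·Pd^0.26·e^(0.059·RH+f) = 0.2346 μm/a
  Cl⁻ term: 0.01025·27.5^0.27·exp(0.036·78+0.049·27.6) = 1.608
  r_corr = 0.2346 + 1.608 = 1.842 μm/a
Ordering by μm/a: zinc (2.62) > copper (1.84)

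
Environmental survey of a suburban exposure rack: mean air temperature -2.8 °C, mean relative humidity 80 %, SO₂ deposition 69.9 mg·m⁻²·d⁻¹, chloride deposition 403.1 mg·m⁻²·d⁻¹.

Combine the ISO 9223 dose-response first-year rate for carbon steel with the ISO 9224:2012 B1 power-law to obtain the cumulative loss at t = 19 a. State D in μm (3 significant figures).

D(19) = 300 μm

carbon steel: T≤10 °C ⇒ hinge +0.150·(-2.8−10) = -1.9200
  sulphur-dioxide contribution → 11.7 μm/a
  chloride contribution → 52.71 μm/a
  total first-year rate 64.4 μm/a
Long-term exponent b (ISO 9224 Table 2, B1) = 0.523
  D(19) = 64.4 × 19^0.523 = 64.4 × 4.664 = 300.4 μm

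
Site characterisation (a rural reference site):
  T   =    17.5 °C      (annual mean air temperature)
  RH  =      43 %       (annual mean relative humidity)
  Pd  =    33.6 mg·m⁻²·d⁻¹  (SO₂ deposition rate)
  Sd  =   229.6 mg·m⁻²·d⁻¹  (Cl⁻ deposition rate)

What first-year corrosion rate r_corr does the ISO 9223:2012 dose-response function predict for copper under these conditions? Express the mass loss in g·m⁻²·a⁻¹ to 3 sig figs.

r_corr = 5.24 g·m⁻²·a⁻¹

copper: f(T) = -0.080·(T−10) [T>10 °C] = -0.6000
  sulphur-dioxide contribution → 0.0917 μm/a
  chloride contribution → 0.493 μm/a
  total first-year rate 0.5847 μm/a
Convert to mass loss: 0.5847 μm/a × 8.96 g/cm³ = 5.239 g·m⁻²·a⁻¹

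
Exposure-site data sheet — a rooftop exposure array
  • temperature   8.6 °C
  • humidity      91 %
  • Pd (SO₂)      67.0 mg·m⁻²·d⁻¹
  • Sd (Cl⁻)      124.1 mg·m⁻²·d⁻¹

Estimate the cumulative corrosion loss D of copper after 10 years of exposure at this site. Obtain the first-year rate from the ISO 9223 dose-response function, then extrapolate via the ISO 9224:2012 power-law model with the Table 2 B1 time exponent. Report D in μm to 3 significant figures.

D(10) = 20.3 μm

copper: T≤10 °C ⇒ hinge +0.126·(8.6−10) = -0.1764
  Pd branch = 0.0053·Pd^0.26·e^(0.059·RH+f) = 2.846 μm/a
  Cl⁻ term: 0.01025·124.1^0.27·exp(0.036·91+0.049·8.6) = 1.52
  r_corr = 2.846 + 1.52 = 4.365 μm/a
ISO 9224: D(t) = r_corr · t^b with b = 0.667 (copper, B1)
  D(10) = 4.365 × 10^0.667 = 4.365 × 4.645 = 20.28 μm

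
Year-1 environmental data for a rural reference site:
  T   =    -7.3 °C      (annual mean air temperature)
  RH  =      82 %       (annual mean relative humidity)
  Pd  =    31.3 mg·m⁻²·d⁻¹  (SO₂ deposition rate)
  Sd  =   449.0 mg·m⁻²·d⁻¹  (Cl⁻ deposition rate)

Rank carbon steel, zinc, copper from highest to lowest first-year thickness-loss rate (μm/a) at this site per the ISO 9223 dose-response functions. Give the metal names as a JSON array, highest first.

["carbon steel", "zinc", "copper"]

carbon steel: temperature factor f = +0.150·(-17.3) = -2.5950
  SO₂ term: 1.77·31.3^0.52·exp(0.02·82-2.5950) = 4.082
  Sd branch = 0.102·Sd^0.62·e^(0.033·RH+0.04·T) = 50.28 μm/a
  r_corr = 4.082 + 50.28 = 54.36 μm/a
zinc: f(T) = +0.038·(T−10) [T≤10 °C] = -0.6574
  SO₂ term: 0.0129·31.3^0.44·exp(0.046·82-0.6574) = 1.322
  Cl⁻ term: 0.0175·449.0^0.57·exp(0.008·82+0.085·-7.3) = 0.5892
  r_corr = 1.322 + 0.5892 = 1.911 μm/a
copper: f(T) = +0.126·(T−10) [T≤10 °C] = -2.1798
  SO₂ term: 0.0053·31.3^0.26·exp(0.059·82-2.1798) = 0.1852
  Sd branch = 0.01025·Sd^0.27·e^(0.036·RH+0.049·T) = 0.7137 μm/a
  sum: 0.1852 + 0.7137 → r_corr = 0.8989 μm/a
Ordering by μm/a: carbon steel (54.4) > zinc (1.91) > copper (0.899)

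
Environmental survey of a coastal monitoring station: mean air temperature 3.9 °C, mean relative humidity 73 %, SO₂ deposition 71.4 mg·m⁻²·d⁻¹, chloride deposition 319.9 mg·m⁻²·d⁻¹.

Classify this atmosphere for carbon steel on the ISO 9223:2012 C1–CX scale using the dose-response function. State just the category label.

carbon steel: temperature factor f = +0.150·(-6.1) = -0.9150
  SO₂ term: 1.77·71.4^0.52·exp(0.02·73-0.9150) = 28.09
  Sd branch = 0.102·Sd^0.62·e^(0.033·RH+0.04·T) = 47.39 μm/a
  r_corr = 28.09 + 47.39 = 75.48 μm/a
ISO 9223 Table 2 (carbon steel): 50 < 75.5 ≤ 80 μm/a ⇒ C4

C4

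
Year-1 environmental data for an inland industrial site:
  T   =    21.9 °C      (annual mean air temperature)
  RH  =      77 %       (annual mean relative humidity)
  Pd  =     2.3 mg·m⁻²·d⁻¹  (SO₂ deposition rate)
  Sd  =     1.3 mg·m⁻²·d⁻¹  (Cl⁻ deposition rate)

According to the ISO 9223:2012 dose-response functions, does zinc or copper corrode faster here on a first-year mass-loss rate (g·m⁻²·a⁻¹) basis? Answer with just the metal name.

zinc: f(T) = -0.071·(T−10) [T>10 °C] = -0.8449
  SO₂ term: 0.0129·2.3^0.44·exp(0.046·77-0.8449) = 0.2761
  Sd branch = 0.0175·Sd^0.57·e^(0.008·RH+0.085·T) = 0.2421 μm/a
  r_corr = 0.2761 + 0.2421 = 0.5182 μm/a
  mass loss = 0.5182 μm/a × 7.14 g/cm³ = 3.7 g·m⁻²·a⁻¹
copper: temperature factor f = -0.080·(11.9) = -0.9520
  Pd branch = 0.0053·Pd^0.26·e^(0.059·RH+f) = 0.2387 μm/a
  Sd branch = 0.01025·Sd^0.27·e^(0.036·RH+0.049·T) = 0.5145 μm/a
  sum: 0.2387 + 0.5145 → r_corr = 0.7532 μm/a
  mass loss = 0.7532 μm/a × 8.96 g/cm³ = 6.749 g·m⁻²·a⁻¹
Ordering by g·m⁻²·a⁻¹: copper (6.75) > zinc (3.7)

copper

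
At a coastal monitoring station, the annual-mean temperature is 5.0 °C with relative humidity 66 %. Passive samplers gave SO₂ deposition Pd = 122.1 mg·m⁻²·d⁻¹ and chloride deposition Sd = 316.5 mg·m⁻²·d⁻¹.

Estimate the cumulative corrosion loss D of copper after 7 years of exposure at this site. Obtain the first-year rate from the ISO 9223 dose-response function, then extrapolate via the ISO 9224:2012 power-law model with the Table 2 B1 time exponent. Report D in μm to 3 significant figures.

copper: T≤10 °C ⇒ hinge +0.126·(5.0−10) = -0.6300
  Pd branch = 0.0053·Pd^0.26·e^(0.059·RH+f) = 0.4835 μm/a
  Cl⁻ term: 0.01025·316.5^0.27·exp(0.036·66+0.049·5.0) = 0.667
  sum: 0.4835 + 0.667 → r_corr = 1.15 μm/a
Power-law: D(7) = r_corr · 7^0.667
  D(7) = 1.15 × 7^0.667 = 1.15 × 3.662 = 4.213 μm

D(7) = 4.21 μm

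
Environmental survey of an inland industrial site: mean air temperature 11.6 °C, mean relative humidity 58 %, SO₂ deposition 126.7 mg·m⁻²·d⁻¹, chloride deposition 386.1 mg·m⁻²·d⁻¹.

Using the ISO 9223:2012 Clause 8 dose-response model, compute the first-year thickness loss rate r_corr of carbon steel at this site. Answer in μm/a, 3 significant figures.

r_corr = 108 μm/a

carbon steel: T>10 °C ⇒ hinge -0.054·(11.6−10) = -0.0864
  Pd branch = 1.77·Pd^0.52·e^(0.02·RH+f) = 64.22 μm/a
  Sd branch = 0.102·Sd^0.62·e^(0.033·RH+0.04·T) = 44.17 μm/a
  sum: 64.22 + 44.17 → r_corr = 108.4 μm/a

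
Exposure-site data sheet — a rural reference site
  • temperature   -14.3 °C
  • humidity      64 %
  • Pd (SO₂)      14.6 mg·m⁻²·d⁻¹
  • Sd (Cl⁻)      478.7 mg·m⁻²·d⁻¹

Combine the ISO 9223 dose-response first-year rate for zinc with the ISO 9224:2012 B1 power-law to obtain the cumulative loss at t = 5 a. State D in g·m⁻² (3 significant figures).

D(5) = 16.1 g·m⁻²

zinc: T≤10 °C ⇒ hinge +0.038·(-14.3−10) = -0.9234
  Pd branch = 0.0129·Pd^0.44·e^(0.046·RH+f) = 0.3165 μm/a
  Cl⁻ term: 0.0175·478.7^0.57·exp(0.008·64+0.085·-14.3) = 0.2918
  sum: 0.3165 + 0.2918 → r_corr = 0.6084 μm/a
Long-term exponent b (ISO 9224 Table 2, B1) = 0.813
  D(5) = 0.6084 × 5^0.813 = 0.6084 × 3.701 = 2.251 μm
  Mass loss = 2.251 μm × 7.14 g/cm³ = 16.07 g·m⁻²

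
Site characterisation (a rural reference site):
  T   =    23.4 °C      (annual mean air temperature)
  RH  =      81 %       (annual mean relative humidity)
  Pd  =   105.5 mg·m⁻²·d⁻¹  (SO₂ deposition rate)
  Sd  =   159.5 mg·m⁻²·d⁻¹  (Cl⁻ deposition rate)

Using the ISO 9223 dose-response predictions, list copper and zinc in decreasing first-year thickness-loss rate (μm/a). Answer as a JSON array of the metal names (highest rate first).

["zinc", "copper"]

copper: f(T) = -0.080·(T−10) [T>10 °C] = -1.0720
  sulphur-dioxide contribution → 0.7249 μm/a
  chloride contribution → 2.343 μm/a
  ⇒ r_corr(copper) = 3.068 μm/a
zinc: T>10 °C ⇒ hinge -0.071·(23.4−10) = -0.9514
  sulphur-dioxide contribution → 1.606 μm/a
  chloride contribution → 4.404 μm/a
  total first-year rate 6.01 μm/a
Ordering by μm/a: zinc (6.01) > copper (3.07)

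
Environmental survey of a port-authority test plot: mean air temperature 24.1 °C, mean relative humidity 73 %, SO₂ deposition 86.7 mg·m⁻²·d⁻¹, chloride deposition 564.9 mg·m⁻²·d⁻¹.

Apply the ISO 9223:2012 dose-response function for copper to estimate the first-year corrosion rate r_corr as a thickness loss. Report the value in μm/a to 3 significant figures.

copper: f(T) = -0.080·(T−10) [T>10 °C] = -1.1280
  sulphur-dioxide contribution → 0.4062 μm/a
  chloride contribution → 2.558 μm/a
  ⇒ r_corr(copper) = 2.964 μm/a

r_corr = 2.96 μm/a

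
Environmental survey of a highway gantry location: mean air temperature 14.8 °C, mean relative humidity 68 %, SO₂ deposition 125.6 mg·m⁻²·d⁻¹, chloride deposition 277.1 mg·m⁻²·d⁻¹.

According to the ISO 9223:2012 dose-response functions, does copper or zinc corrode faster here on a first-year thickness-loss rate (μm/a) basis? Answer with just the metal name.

zinc

copper: f(T) = -0.080·(T−10) [T>10 °C] = -0.3840
  sulphur-dioxide contribution → 0.7009 μm/a
  chloride contribution → 1.118 μm/a
  total first-year rate 1.819 μm/a
zinc: temperature factor f = -0.071·(4.8) = -0.3408
  sulphur-dioxide contribution → 1.756 μm/a
  chloride contribution → 2.618 μm/a
  total first-year rate 4.374 μm/a
Ordering by μm/a: zinc (4.37) > copper (1.82)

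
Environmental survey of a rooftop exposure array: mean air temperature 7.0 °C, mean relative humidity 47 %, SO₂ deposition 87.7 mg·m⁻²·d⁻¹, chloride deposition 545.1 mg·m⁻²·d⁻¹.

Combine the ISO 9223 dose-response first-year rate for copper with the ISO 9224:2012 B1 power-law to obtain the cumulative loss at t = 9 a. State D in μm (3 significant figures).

D(9) = 2.67 μm

copper: f(T) = +0.126·(T−10) [T≤10 °C] = -0.3780
  SO₂ term: 0.0053·87.7^0.26·exp(0.059·47-0.3780) = 0.186
  Cl⁻ term: 0.01025·545.1^0.27·exp(0.036·47+0.049·7.0) = 0.4299
  sum: 0.186 + 0.4299 → r_corr = 0.6159 μm/a
Power-law: D(9) = r_corr · 9^0.667
  D(9) = 0.6159 × 9^0.667 = 0.6159 × 4.33 = 2.667 μm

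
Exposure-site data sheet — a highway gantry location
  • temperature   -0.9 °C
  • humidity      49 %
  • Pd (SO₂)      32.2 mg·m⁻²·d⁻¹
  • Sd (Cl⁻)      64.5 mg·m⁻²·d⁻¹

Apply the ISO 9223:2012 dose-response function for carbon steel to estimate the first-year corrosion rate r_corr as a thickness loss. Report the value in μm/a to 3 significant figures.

carbon steel: f(T) = +0.150·(T−10) [T≤10 °C] = -1.6350
  SO₂ term: 1.77·32.2^0.52·exp(0.02·49-1.6350) = 5.592
  Sd branch = 0.102·Sd^0.62·e^(0.033·RH+0.04·T) = 6.564 μm/a
  sum: 5.592 + 6.564 → r_corr = 12.16 μm/a

r_corr = 12.2 μm/a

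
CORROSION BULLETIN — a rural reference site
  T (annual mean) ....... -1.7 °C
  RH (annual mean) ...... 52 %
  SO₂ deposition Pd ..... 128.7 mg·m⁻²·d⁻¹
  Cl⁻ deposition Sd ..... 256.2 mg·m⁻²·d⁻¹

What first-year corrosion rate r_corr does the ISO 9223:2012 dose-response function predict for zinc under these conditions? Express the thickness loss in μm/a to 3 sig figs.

r_corr = 1.31 μm/a

zinc: f(T) = +0.038·(T−10) [T≤10 °C] = -0.4446
  Pd branch = 0.0129·Pd^0.44·e^(0.046·RH+f) = 0.7666 μm/a
  Cl⁻ term: 0.0175·256.2^0.57·exp(0.008·52+0.085·-1.7) = 0.5418
  sum: 0.7666 + 0.5418 → r_corr = 1.308 μm/a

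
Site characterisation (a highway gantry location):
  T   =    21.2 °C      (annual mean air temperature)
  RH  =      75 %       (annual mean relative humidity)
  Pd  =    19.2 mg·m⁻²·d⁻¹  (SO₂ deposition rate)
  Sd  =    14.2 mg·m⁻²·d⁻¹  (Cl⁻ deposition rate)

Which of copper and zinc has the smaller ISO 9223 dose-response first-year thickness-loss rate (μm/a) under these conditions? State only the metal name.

copper

copper: T>10 °C ⇒ hinge -0.080·(21.2−10) = -0.8960
  Pd branch = 0.0053·Pd^0.26·e^(0.059·RH+f) = 0.3895 μm/a
  Cl⁻ term: 0.01025·14.2^0.27·exp(0.036·75+0.049·21.2) = 0.8822
  r_corr = 0.3895 + 0.8822 = 1.272 μm/a
zinc: f(T) = -0.071·(T−10) [T>10 °C] = -0.7952
  Pd branch = 0.0129·Pd^0.44·e^(0.046·RH+f) = 0.6733 μm/a
  Sd branch = 0.0175·Sd^0.57·e^(0.008·RH+0.085·T) = 0.877 μm/a
  r_corr = 0.6733 + 0.877 = 1.55 μm/a
Ordering by μm/a: zinc (1.55) > copper (1.27)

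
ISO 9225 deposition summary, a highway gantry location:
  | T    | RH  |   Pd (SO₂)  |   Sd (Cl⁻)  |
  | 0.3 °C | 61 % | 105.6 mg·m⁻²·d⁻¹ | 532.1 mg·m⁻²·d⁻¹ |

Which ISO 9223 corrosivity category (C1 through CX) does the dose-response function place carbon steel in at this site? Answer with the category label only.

carbon steel: temperature factor f = +0.150·(-9.7) = -1.4550
  Pd branch = 1.77·Pd^0.52·e^(0.02·RH+f) = 15.78 μm/a
  Cl⁻ term: 0.102·532.1^0.62·exp(0.033·61+0.04·0.3) = 37.86
  sum: 15.78 + 37.86 → r_corr = 53.64 μm/a
Category bounds: 50…80 μm/a bracket r_corr ⇒ C4

C4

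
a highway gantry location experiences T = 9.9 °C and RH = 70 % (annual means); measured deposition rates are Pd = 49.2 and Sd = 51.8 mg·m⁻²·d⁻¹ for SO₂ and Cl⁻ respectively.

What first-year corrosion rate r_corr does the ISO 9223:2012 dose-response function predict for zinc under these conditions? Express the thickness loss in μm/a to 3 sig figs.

zinc: f(T) = +0.038·(T−10) [T≤10 °C] = -0.0038
  Pd branch = 0.0129·Pd^0.44·e^(0.046·RH+f) = 1.786 μm/a
  Sd branch = 0.0175·Sd^0.57·e^(0.008·RH+0.085·T) = 0.6743 μm/a
  sum: 1.786 + 0.6743 → r_corr = 2.46 μm/a

r_corr = 2.46 μm/a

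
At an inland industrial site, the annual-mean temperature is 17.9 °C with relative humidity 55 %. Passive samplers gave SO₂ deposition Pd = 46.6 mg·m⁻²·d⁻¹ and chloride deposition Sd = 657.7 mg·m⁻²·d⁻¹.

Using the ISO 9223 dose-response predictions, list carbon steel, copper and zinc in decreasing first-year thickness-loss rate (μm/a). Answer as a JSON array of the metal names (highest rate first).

["carbon steel", "zinc", "copper"]

carbon steel: T>10 °C ⇒ hinge -0.054·(17.9−10) = -0.4266
  Pd branch = 1.77·Pd^0.52·e^(0.02·RH+f) = 25.59 μm/a
  Cl⁻ term: 0.102·657.7^0.62·exp(0.033·55+0.04·17.9) = 71.61
  sum: 25.59 + 71.61 → r_corr = 97.2 μm/a
copper: T>10 °C ⇒ hinge -0.080·(17.9−10) = -0.6320
  Pd branch = 0.0053·Pd^0.26·e^(0.059·RH+f) = 0.1963 μm/a
  Sd branch = 0.01025·Sd^0.27·e^(0.036·RH+0.049·T) = 1.029 μm/a
  sum: 0.1963 + 1.029 → r_corr = 1.225 μm/a
zinc: T>10 °C ⇒ hinge -0.071·(17.9−10) = -0.5609
  Pd branch = 0.0129·Pd^0.44·e^(0.046·RH+f) = 0.501 μm/a
  Sd branch = 0.0175·Sd^0.57·e^(0.008·RH+0.085·T) = 5.026 μm/a
  r_corr = 0.501 + 5.026 = 5.527 μm/a
Ordering by μm/a: carbon steel (97.2) > zinc (5.53) > copper (1.23)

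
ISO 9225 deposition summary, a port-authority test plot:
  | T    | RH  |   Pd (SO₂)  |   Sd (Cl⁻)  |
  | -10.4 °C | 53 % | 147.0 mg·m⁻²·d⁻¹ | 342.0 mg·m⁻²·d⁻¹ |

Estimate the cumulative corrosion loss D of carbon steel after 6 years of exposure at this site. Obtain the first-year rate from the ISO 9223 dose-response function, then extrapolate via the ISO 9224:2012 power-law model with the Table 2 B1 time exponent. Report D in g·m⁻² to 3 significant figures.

carbon steel: T≤10 °C ⇒ hinge +0.150·(-10.4−10) = -3.0600
  sulphur-dioxide contribution → 3.209 μm/a
  chloride contribution → 14.41 μm/a
  ⇒ r_corr(carbon steel) = 17.62 μm/a
Long-term exponent b (ISO 9224 Table 2, B1) = 0.523
  D(6) = 17.62 × 6^0.523 = 17.62 × 2.553 = 44.97 μm
  Mass loss = 44.97 μm × 7.85 g/cm³ = 353 g·m⁻²

D(6) = 353 g·m⁻²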